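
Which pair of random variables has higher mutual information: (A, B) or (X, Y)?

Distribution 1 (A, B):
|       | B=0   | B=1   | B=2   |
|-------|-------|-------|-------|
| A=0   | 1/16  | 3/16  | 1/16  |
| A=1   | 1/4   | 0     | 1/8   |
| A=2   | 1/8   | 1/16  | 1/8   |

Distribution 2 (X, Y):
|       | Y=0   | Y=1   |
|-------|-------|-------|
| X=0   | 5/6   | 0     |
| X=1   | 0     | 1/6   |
Distribution 1 (A, B):
Marginal P(A) (row sums):
  P(A=0) = 1/16 + 3/16 + 1/16 = 5/16
  P(A=1) = 1/4 + 0 + 1/8 = 3/8
  P(A=2) = 1/8 + 1/16 + 1/8 = 5/16
Marginal P(B) (column sums):
  P(B=0) = 1/16 + 1/4 + 1/8 = 7/16
  P(B=1) = 3/16 + 0 + 1/16 = 1/4
  P(B=2) = 1/16 + 1/8 + 1/8 = 5/16

H(A) = -[(5/16)·log₂(5/16) + (3/8)·log₂(3/8) + (5/16)·log₂(5/16)]
  = 0.5244 + 0.5306 + 0.5244
  = 1.5794 bits
H(B) = -[(7/16)·log₂(7/16) + (1/4)·log₂(1/4) + (5/16)·log₂(5/16)]
  = 0.5218 + 0.5000 + 0.5244
  = 1.5462 bits
H(A,B) = -[(1/16)·log₂(1/16) + (3/16)·log₂(3/16) + (1/16)·log₂(1/16) + (1/4)·log₂(1/4) + (1/8)·log₂(1/8) + (1/8)·log₂(1/8) + (1/16)·log₂(1/16) + (1/8)·log₂(1/8)]
  = 0.2500 + 0.4528 + 0.2500 + 0.5000 + 0.3750 + 0.3750 + 0.2500 + 0.3750
  = 2.8278 bits

I(A;B) = H(A) + H(B) - H(A,B)
  = 1.5794 + 1.5462 - 2.8278
  = 0.2978 bits

Distribution 2 (X, Y):
Marginal P(X) (row sums):
  P(X=0) = 5/6 + 0 = 5/6
  P(X=1) = 0 + 1/6 = 1/6
Marginal P(Y) (column sums):
  P(Y=0) = 5/6 + 0 = 5/6
  P(Y=1) = 0 + 1/6 = 1/6

H(X) = -[(5/6)·log₂(5/6) + (1/6)·log₂(1/6)]
  = 0.2192 + 0.4308
  = 0.6500 bits
H(Y) = -[(5/6)·log₂(5/6) + (1/6)·log₂(1/6)]
  = 0.2192 + 0.4308
  = 0.6500 bits
H(X,Y) = -[(5/6)·log₂(5/6) + (1/6)·log₂(1/6)]
  = 0.2192 + 0.4308
  = 0.6500 bits

I(X;Y) = H(X) + H(Y) - H(X,Y)
  = 0.6500 + 0.6500 - 0.6500
  = 0.6500 bits

I(X;Y) = 0.6500 bits > I(A;B) = 0.2978 bits, so (X, Y) has the higher mutual information (stronger dependence).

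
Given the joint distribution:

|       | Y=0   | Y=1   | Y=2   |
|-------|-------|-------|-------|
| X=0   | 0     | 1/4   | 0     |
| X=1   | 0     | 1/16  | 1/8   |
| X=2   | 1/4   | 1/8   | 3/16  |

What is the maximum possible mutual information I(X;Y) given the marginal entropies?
The upper bound on mutual information is I(X;Y) ≤ min(H(X), H(Y)).

Marginal P(X) (row sums):
  P(X=0) = 0 + 1/4 + 0 = 1/4
  P(X=1) = 0 + 1/16 + 1/8 = 3/16
  P(X=2) = 1/4 + 1/8 + 3/16 = 9/16
Marginal P(Y) (column sums):
  P(Y=0) = 0 + 0 + 1/4 = 1/4
  P(Y=1) = 1/4 + 1/16 + 1/8 = 7/16
  P(Y=2) = 0 + 1/8 + 3/16 = 5/16

H(X) = -[(1/4)·log₂(1/4) + (3/16)·log₂(3/16) + (9/16)·log₂(9/16)]
  = 0.5000 + 0.4528 + 0.4669
  = 1.4197 bits
H(Y) = -[(1/4)·log₂(1/4) + (7/16)·log₂(7/16) + (5/16)·log₂(5/16)]
  = 0.5000 + 0.5218 + 0.5244
  = 1.5462 bits

Maximum possible I(X;Y) = min(1.4197, 1.5462) = 1.4197 bits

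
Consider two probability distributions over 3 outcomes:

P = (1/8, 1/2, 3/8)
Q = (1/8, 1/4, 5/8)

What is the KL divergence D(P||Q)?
D(P||Q) = Σ P(i) log₂(P(i)/Q(i))
  i=0: (1/8) × log₂((1/8)/(1/8)) = (1/8) × log₂(1) = 0.0000
  i=1: (1/2) × log₂((1/2)/(1/4)) = (1/2) × log₂(2) = 0.5000
  i=2: (3/8) × log₂((3/8)/(5/8)) = (3/8) × log₂(3/5) = -0.2764
D(P||Q) = 0.0000 + 0.5000 - 0.2764
  = 0.2236 bits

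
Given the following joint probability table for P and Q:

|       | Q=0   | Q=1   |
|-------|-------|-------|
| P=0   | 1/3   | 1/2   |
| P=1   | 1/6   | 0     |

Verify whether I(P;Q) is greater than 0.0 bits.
Marginal P(P) (row sums):
  P(P=0) = 1/3 + 1/2 = 5/6
  P(P=1) = 1/6 + 0 = 1/6
Marginal P(Q) (column sums):
  P(Q=0) = 1/3 + 1/6 = 1/2
  P(Q=1) = 1/2 + 0 = 1/2

H(P) = -[(5/6)·log₂(5/6) + (1/6)·log₂(1/6)]
  = 0.2192 + 0.4308
  = 0.6500 bits
H(Q) = -[(1/2)·log₂(1/2) + (1/2)·log₂(1/2)]
  = 0.5000 + 0.5000
  = 1.0000 bits
H(P,Q) = -[(1/3)·log₂(1/3) + (1/2)·log₂(1/2) + (1/6)·log₂(1/6)]
  = 0.5283 + 0.5000 + 0.4308
  = 1.4591 bits

I(P;Q) = H(P) + H(Q) - H(P,Q)
  = 0.6500 + 1.0000 - 1.4591
  = 0.1909 bits

Yes. I(P;Q) = 0.1909 bits, which is > 0.0 bits.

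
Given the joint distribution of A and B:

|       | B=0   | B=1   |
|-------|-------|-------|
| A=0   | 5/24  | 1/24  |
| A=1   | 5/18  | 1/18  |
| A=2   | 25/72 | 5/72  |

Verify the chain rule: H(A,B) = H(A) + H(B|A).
Left side:
H(A,B) = -[(5/24)·log₂(5/24) + (1/24)·log₂(1/24) + (5/18)·log₂(5/18) + (1/18)·log₂(1/18) + (25/72)·log₂(25/72) + (5/72)·log₂(5/72)]
  = 0.4715 + 0.1910 + 0.5133 + 0.2317 + 0.5299 + 0.2672
  = 2.2046 bits

Right side:
Marginal P(A) (row sums):
  P(A=0) = 5/24 + 1/24 = 1/4
  P(A=1) = 5/18 + 1/18 = 1/3
  P(A=2) = 25/72 + 5/72 = 5/12
H(A) = -[(1/4)·log₂(1/4) + (1/3)·log₂(1/3) + (5/12)·log₂(5/12)]
  = 0.5000 + 0.5283 + 0.5263
  = 1.5546 bits
H(B|A) = -Σ P(A,B)·log₂ P(B|A), where P(B|A) = P(A,B) / P(A)
  (A=0,B=0): P(B|A) = (5/24)/(1/4) = 5/6;  -(5/24)·log₂(5/6) = 0.0548
  (A=0,B=1): P(B|A) = (1/24)/(1/4) = 1/6;  -(1/24)·log₂(1/6) = 0.1077
  (A=1,B=0): P(B|A) = (5/18)/(1/3) = 5/6;  -(5/18)·log₂(5/6) = 0.0731
  (A=1,B=1): P(B|A) = (1/18)/(1/3) = 1/6;  -(1/18)·log₂(1/6) = 0.1436
  (A=2,B=0): P(B|A) = (25/72)/(5/12) = 5/6;  -(25/72)·log₂(5/6) = 0.0913
  (A=2,B=1): P(B|A) = (5/72)/(5/12) = 1/6;  -(5/72)·log₂(1/6) = 0.1795
H(B|A) = 0.0548 + 0.1077 + 0.0731 + 0.1436 + 0.0913 + 0.1795
  = 0.6500 bits
H(A) + H(B|A) = 1.5546 + 0.6500 = 2.2046 bits

Both sides equal 2.2046 bits, so the chain rule holds ✓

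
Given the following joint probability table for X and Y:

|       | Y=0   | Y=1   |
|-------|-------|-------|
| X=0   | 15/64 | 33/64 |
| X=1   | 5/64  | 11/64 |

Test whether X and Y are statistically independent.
Marginal P(X) (row sums):
  P(X=0) = 15/64 + 33/64 = 3/4
  P(X=1) = 5/64 + 11/64 = 1/4
Marginal P(Y) (column sums):
  P(Y=0) = 15/64 + 5/64 = 5/16
  P(Y=1) = 33/64 + 11/64 = 11/16

X and Y are independent iff P(X=i,Y=j) = P(X=i)·P(Y=j) for every cell.
  P(X=0)·P(Y=0) = 3/4 × 5/16 = 15/64 = P(X=0,Y=0) ✓
  P(X=0)·P(Y=1) = 3/4 × 11/16 = 33/64 = P(X=0,Y=1) ✓
  P(X=1)·P(Y=0) = 1/4 × 5/16 = 5/64 = P(X=1,Y=0) ✓
  P(X=1)·P(Y=1) = 1/4 × 11/16 = 11/64 = P(X=1,Y=1) ✓

Yes, X and Y are independent: every cell factors, so I(X;Y) = 0 bits.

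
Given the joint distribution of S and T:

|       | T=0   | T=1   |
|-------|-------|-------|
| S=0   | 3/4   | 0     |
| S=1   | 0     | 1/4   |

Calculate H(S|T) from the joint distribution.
Marginal P(T) (column sums):
  P(T=0) = 3/4 + 0 = 3/4
  P(T=1) = 0 + 1/4 = 1/4

H(S|T) = -Σ P(S,T)·log₂ P(S|T), where P(S|T) = P(S,T) / P(T)
  (cells with P(S,T) = 0 contribute 0)
  (S=0,T=0): P(S|T) = (3/4)/(3/4) = 1;  -(3/4)·log₂(1) = 0.0000
  (S=1,T=1): P(S|T) = (1/4)/(1/4) = 1;  -(1/4)·log₂(1) = 0.0000
H(S|T) = 0.0000 + 0.0000
  = 0.0000 bits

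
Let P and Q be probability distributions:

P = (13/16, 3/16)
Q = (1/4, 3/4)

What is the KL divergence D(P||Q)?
D(P||Q) = Σ P(i) log₂(P(i)/Q(i))
  i=0: (13/16) × log₂((13/16)/(1/4)) = (13/16) × log₂(13/4) = 1.3816
  i=1: (3/16) × log₂((3/16)/(3/4)) = (3/16) × log₂(1/4) = -0.3750
D(P||Q) = 1.3816 - 0.3750
  = 1.0066 bits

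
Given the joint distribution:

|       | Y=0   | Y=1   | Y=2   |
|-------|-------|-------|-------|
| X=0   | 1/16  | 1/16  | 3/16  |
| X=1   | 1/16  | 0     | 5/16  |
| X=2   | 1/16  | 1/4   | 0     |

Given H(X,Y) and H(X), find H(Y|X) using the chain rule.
From the chain rule: H(X,Y) = H(X) + H(Y|X)
Therefore: H(Y|X) = H(X,Y) - H(X)

H(X,Y) = -[(1/16)·log₂(1/16) + (1/16)·log₂(1/16) + (3/16)·log₂(3/16) + (1/16)·log₂(1/16) + (5/16)·log₂(5/16) + (1/16)·log₂(1/16) + (1/4)·log₂(1/4)]
  = 0.2500 + 0.2500 + 0.4528 + 0.2500 + 0.5244 + 0.2500 + 0.5000
  = 2.4772 bits
Marginal P(X) (row sums):
  P(X=0) = 1/16 + 1/16 + 3/16 = 5/16
  P(X=1) = 1/16 + 0 + 5/16 = 3/8
  P(X=2) = 1/16 + 1/4 + 0 = 5/16
H(X) = -[(5/16)·log₂(5/16) + (3/8)·log₂(3/8) + (5/16)·log₂(5/16)]
  = 0.5244 + 0.5306 + 0.5244
  = 1.5794 bits

H(Y|X) = 2.4772 - 1.5794 = 0.8978 bits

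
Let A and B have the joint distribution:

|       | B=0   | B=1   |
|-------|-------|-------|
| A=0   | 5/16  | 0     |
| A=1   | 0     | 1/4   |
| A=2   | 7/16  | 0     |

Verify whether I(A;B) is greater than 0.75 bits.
Marginal P(A) (row sums):
  P(A=0) = 5/16 + 0 = 5/16
  P(A=1) = 0 + 1/4 = 1/4
  P(A=2) = 7/16 + 0 = 7/16
Marginal P(B) (column sums):
  P(B=0) = 5/16 + 0 + 7/16 = 3/4
  P(B=1) = 0 + 1/4 + 0 = 1/4

H(A) = -[(5/16)·log₂(5/16) + (1/4)·log₂(1/4) + (7/16)·log₂(7/16)]
  = 0.5244 + 0.5000 + 0.5218
  = 1.5462 bits
H(B) = -[(3/4)·log₂(3/4) + (1/4)·log₂(1/4)]
  = 0.3113 + 0.5000
  = 0.8113 bits
H(A,B) = -[(5/16)·log₂(5/16) + (1/4)·log₂(1/4) + (7/16)·log₂(7/16)]
  = 0.5244 + 0.5000 + 0.5218
  = 1.5462 bits

I(A;B) = H(A) + H(B) - H(A,B)
  = 1.5462 + 0.8113 - 1.5462
  = 0.8113 bits

Yes. I(A;B) = 0.8113 bits, which is > 0.75 bits.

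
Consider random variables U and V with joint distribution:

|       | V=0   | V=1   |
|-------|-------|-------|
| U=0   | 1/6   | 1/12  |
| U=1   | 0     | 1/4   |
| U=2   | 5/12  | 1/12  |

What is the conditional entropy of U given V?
Marginal P(V) (column sums):
  P(V=0) = 1/6 + 0 + 5/12 = 7/12
  P(V=1) = 1/12 + 1/4 + 1/12 = 5/12

H(U|V) = -Σ P(U,V)·log₂ P(U|V), where P(U|V) = P(U,V) / P(V)
  (cells with P(U,V) = 0 contribute 0)
  (U=0,V=0): P(U|V) = (1/6)/(7/12) = 2/7;  -(1/6)·log₂(2/7) = 0.3012
  (U=0,V=1): P(U|V) = (1/12)/(5/12) = 1/5;  -(1/12)·log₂(1/5) = 0.1935
  (U=1,V=1): P(U|V) = (1/4)/(5/12) = 3/5;  -(1/4)·log₂(3/5) = 0.1842
  (U=2,V=0): P(U|V) = (5/12)/(7/12) = 5/7;  -(5/12)·log₂(5/7) = 0.2023
  (U=2,V=1): P(U|V) = (1/12)/(5/12) = 1/5;  -(1/12)·log₂(1/5) = 0.1935
H(U|V) = 0.3012 + 0.1935 + 0.1842 + 0.2023 + 0.1935
  = 1.0747 bits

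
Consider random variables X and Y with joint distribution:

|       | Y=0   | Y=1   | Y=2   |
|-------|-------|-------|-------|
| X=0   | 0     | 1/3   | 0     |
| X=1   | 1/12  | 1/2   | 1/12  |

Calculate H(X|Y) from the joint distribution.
Marginal P(Y) (column sums):
  P(Y=0) = 0 + 1/12 = 1/12
  P(Y=1) = 1/3 + 1/2 = 5/6
  P(Y=2) = 0 + 1/12 = 1/12

H(X|Y) = -Σ P(X,Y)·log₂ P(X|Y), where P(X|Y) = P(X,Y) / P(Y)
  (cells with P(X,Y) = 0 contribute 0)
  (X=0,Y=1): P(X|Y) = (1/3)/(5/6) = 2/5;  -(1/3)·log₂(2/5) = 0.4406
  (X=1,Y=0): P(X|Y) = (1/12)/(1/12) = 1;  -(1/12)·log₂(1) = 0.0000
  (X=1,Y=1): P(X|Y) = (1/2)/(5/6) = 3/5;  -(1/2)·log₂(3/5) = 0.3685
  (X=1,Y=2): P(X|Y) = (1/12)/(1/12) = 1;  -(1/12)·log₂(1) = 0.0000
H(X|Y) = 0.4406 + 0.0000 + 0.3685 + 0.0000
  = 0.8091 bits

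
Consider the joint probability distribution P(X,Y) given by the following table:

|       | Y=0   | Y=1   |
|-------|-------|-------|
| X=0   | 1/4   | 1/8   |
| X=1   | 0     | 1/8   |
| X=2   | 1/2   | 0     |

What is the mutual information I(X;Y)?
Marginal P(X) (row sums):
  P(X=0) = 1/4 + 1/8 = 3/8
  P(X=1) = 0 + 1/8 = 1/8
  P(X=2) = 1/2 + 0 = 1/2
Marginal P(Y) (column sums):
  P(Y=0) = 1/4 + 0 + 1/2 = 3/4
  P(Y=1) = 1/8 + 1/8 + 0 = 1/4

H(X) = -[(3/8)·log₂(3/8) + (1/8)·log₂(1/8) + (1/2)·log₂(1/2)]
  = 0.5306 + 0.3750 + 0.5000
  = 1.4056 bits
H(Y) = -[(3/4)·log₂(3/4) + (1/4)·log₂(1/4)]
  = 0.3113 + 0.5000
  = 0.8113 bits
H(X,Y) = -[(1/4)·log₂(1/4) + (1/8)·log₂(1/8) + (1/8)·log₂(1/8) + (1/2)·log₂(1/2)]
  = 0.5000 + 0.3750 + 0.3750 + 0.5000
  = 1.7500 bits

I(X;Y) = H(X) + H(Y) - H(X,Y)
  = 1.4056 + 0.8113 - 1.7500
  = 0.4669 bits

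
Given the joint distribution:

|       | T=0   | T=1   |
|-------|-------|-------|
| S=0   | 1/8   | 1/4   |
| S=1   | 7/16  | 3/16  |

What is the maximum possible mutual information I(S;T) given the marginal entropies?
The upper bound on mutual information is I(S;T) ≤ min(H(S), H(T)).

Marginal P(S) (row sums):
  P(S=0) = 1/8 + 1/4 = 3/8
  P(S=1) = 7/16 + 3/16 = 5/8
Marginal P(T) (column sums):
  P(T=0) = 1/8 + 7/16 = 9/16
  P(T=1) = 1/4 + 3/16 = 7/16

H(S) = -[(3/8)·log₂(3/8) + (5/8)·log₂(5/8)]
  = 0.5306 + 0.4238
  = 0.9544 bits
H(T) = -[(9/16)·log₂(9/16) + (7/16)·log₂(7/16)]
  = 0.4669 + 0.5218
  = 0.9887 bits

Maximum possible I(S;T) = min(0.9544, 0.9887) = 0.9544 bits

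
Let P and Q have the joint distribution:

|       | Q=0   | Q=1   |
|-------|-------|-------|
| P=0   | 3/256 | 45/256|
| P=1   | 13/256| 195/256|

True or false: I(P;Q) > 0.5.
Marginal P(P) (row sums):
  P(P=0) = 3/256 + 45/256 = 3/16
  P(P=1) = 13/256 + 195/256 = 13/16
Marginal P(Q) (column sums):
  P(Q=0) = 3/256 + 13/256 = 1/16
  P(Q=1) = 45/256 + 195/256 = 15/16

H(P) = -[(3/16)·log₂(3/16) + (13/16)·log₂(13/16)]
  = 0.4528 + 0.2434
  = 0.6962 bits
H(Q) = -[(1/16)·log₂(1/16) + (15/16)·log₂(15/16)]
  = 0.2500 + 0.0873
  = 0.3373 bits
H(P,Q) = -[(3/256)·log₂(3/256) + (45/256)·log₂(45/256) + (13/256)·log₂(13/256) + (195/256)·log₂(195/256)]
  = 0.0752 + 0.4409 + 0.2183 + 0.2991
  = 1.0335 bits

I(P;Q) = H(P) + H(Q) - H(P,Q)
  = 0.6962 + 0.3373 - 1.0335
  = 0.0000 bits

False. I(P;Q) = 0.0000 bits, which is ≤ 0.5 bits.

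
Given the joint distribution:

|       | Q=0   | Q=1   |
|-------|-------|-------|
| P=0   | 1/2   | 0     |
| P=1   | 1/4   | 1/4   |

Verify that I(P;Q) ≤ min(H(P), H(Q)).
Marginal P(P) (row sums):
  P(P=0) = 1/2 + 0 = 1/2
  P(P=1) = 1/4 + 1/4 = 1/2
Marginal P(Q) (column sums):
  P(Q=0) = 1/2 + 1/4 = 3/4
  P(Q=1) = 0 + 1/4 = 1/4

H(P) = -[(1/2)·log₂(1/2) + (1/2)·log₂(1/2)]
  = 0.5000 + 0.5000
  = 1.0000 bits
H(Q) = -[(3/4)·log₂(3/4) + (1/4)·log₂(1/4)]
  = 0.3113 + 0.5000
  = 0.8113 bits
H(P,Q) = -[(1/2)·log₂(1/2) + (1/4)·log₂(1/4) + (1/4)·log₂(1/4)]
  = 0.5000 + 0.5000 + 0.5000
  = 1.5000 bits

I(P;Q) = H(P) + H(Q) - H(P,Q)
  = 1.0000 + 0.8113 - 1.5000
  = 0.3113 bits

min(H(P), H(Q)) = min(1.0000, 0.8113) = 0.8113 bits
Since 0.3113 ≤ 0.8113, the bound is satisfied ✓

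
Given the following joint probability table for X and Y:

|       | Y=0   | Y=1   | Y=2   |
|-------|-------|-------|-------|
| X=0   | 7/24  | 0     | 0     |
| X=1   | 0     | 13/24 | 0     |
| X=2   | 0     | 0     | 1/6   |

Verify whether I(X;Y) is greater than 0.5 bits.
Marginal P(X) (row sums):
  P(X=0) = 7/24 + 0 + 0 = 7/24
  P(X=1) = 0 + 13/24 + 0 = 13/24
  P(X=2) = 0 + 0 + 1/6 = 1/6
Marginal P(Y) (column sums):
  P(Y=0) = 7/24 + 0 + 0 = 7/24
  P(Y=1) = 0 + 13/24 + 0 = 13/24
  P(Y=2) = 0 + 0 + 1/6 = 1/6

H(X) = -[(7/24)·log₂(7/24) + (13/24)·log₂(13/24) + (1/6)·log₂(1/6)]
  = 0.5185 + 0.4791 + 0.4308
  = 1.4284 bits
H(Y) = -[(7/24)·log₂(7/24) + (13/24)·log₂(13/24) + (1/6)·log₂(1/6)]
  = 0.5185 + 0.4791 + 0.4308
  = 1.4284 bits
H(X,Y) = -[(7/24)·log₂(7/24) + (13/24)·log₂(13/24) + (1/6)·log₂(1/6)]
  = 0.5185 + 0.4791 + 0.4308
  = 1.4284 bits

I(X;Y) = H(X) + H(Y) - H(X,Y)
  = 1.4284 + 1.4284 - 1.4284
  = 1.4284 bits

Yes. I(X;Y) = 1.4284 bits, which is > 0.5 bits.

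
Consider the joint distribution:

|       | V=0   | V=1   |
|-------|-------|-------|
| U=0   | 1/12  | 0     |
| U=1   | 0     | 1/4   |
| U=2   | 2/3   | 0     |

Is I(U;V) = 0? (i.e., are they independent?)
Marginal P(U) (row sums):
  P(U=0) = 1/12 + 0 = 1/12
  P(U=1) = 0 + 1/4 = 1/4
  P(U=2) = 2/3 + 0 = 2/3
Marginal P(V) (column sums):
  P(V=0) = 1/12 + 0 + 2/3 = 3/4
  P(V=1) = 0 + 1/4 + 0 = 1/4

U and V are independent iff P(U=i,V=j) = P(U=i)·P(V=j) for every cell.
  P(U=0)·P(V=0) = 1/12 × 3/4 = 1/16, but P(U=0,V=0) = 1/12 ✗

No, U and V are not independent. Quantitatively, I(U;V) > 0:

H(U) = -[(1/12)·log₂(1/12) + (1/4)·log₂(1/4) + (2/3)·log₂(2/3)]
  = 0.2987 + 0.5000 + 0.3900
  = 1.1887 bits
H(V) = -[(3/4)·log₂(3/4) + (1/4)·log₂(1/4)]
  = 0.3113 + 0.5000
  = 0.8113 bits
H(U,V) = -[(1/12)·log₂(1/12) + (1/4)·log₂(1/4) + (2/3)·log₂(2/3)]
  = 0.2987 + 0.5000 + 0.3900
  = 1.1887 bits
I(U;V) = H(U) + H(V) - H(U,V) = 1.1887 + 0.8113 - 1.1887 = 0.8113 bits > 0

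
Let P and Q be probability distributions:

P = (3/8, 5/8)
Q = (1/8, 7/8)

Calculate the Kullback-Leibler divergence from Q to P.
D(P||Q) = Σ P(i) log₂(P(i)/Q(i))
  i=0: (3/8) × log₂((3/8)/(1/8)) = (3/8) × log₂(3) = 0.5944
  i=1: (5/8) × log₂((5/8)/(7/8)) = (5/8) × log₂(5/7) = -0.3034
D(P||Q) = 0.5944 - 0.3034
  = 0.2910 bits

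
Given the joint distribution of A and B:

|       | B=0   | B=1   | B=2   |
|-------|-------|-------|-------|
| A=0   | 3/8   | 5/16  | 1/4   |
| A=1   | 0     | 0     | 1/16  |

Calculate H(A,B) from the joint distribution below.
H(A,B) = -Σ P(A,B) log₂ P(A,B), summed over the non-zero cells:
H(A,B) = -[(3/8)·log₂(3/8) + (5/16)·log₂(5/16) + (1/4)·log₂(1/4) + (1/16)·log₂(1/16)]
  = 0.5306 + 0.5244 + 0.5000 + 0.2500
  = 1.8050 bits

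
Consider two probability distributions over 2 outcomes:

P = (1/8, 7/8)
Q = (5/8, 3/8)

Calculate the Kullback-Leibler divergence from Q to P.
D(P||Q) = Σ P(i) log₂(P(i)/Q(i))
  i=0: (1/8) × log₂((1/8)/(5/8)) = (1/8) × log₂(1/5) = -0.2902
  i=1: (7/8) × log₂((7/8)/(3/8)) = (7/8) × log₂(7/3) = 1.0696
D(P||Q) = -0.2902 + 1.0696
  = 0.7794 bits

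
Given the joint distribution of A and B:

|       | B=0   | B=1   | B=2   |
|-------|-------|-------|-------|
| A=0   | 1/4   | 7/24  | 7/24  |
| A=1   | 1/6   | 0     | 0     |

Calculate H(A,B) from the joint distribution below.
H(A,B) = -Σ P(A,B) log₂ P(A,B), summed over the non-zero cells:
H(A,B) = -[(1/4)·log₂(1/4) + (7/24)·log₂(7/24) + (7/24)·log₂(7/24) + (1/6)·log₂(1/6)]
  = 0.5000 + 0.5185 + 0.5185 + 0.4308
  = 1.9678 bits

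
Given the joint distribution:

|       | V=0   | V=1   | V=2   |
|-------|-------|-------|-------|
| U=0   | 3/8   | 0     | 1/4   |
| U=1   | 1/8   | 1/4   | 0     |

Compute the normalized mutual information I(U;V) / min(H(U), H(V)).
Marginal P(U) (row sums):
  P(U=0) = 3/8 + 0 + 1/4 = 5/8
  P(U=1) = 1/8 + 1/4 + 0 = 3/8
Marginal P(V) (column sums):
  P(V=0) = 3/8 + 1/8 = 1/2
  P(V=1) = 0 + 1/4 = 1/4
  P(V=2) = 1/4 + 0 = 1/4

H(U) = -[(5/8)·log₂(5/8) + (3/8)·log₂(3/8)]
  = 0.4238 + 0.5306
  = 0.9544 bits
H(V) = -[(1/2)·log₂(1/2) + (1/4)·log₂(1/4) + (1/4)·log₂(1/4)]
  = 0.5000 + 0.5000 + 0.5000
  = 1.5000 bits
H(U,V) = -[(3/8)·log₂(3/8) + (1/4)·log₂(1/4) + (1/8)·log₂(1/8) + (1/4)·log₂(1/4)]
  = 0.5306 + 0.5000 + 0.3750 + 0.5000
  = 1.9056 bits

I(U;V) = H(U) + H(V) - H(U,V)
  = 0.9544 + 1.5000 - 1.9056
  = 0.5488 bits

min(H(U), H(V)) = min(0.9544, 1.5000) = 0.9544 bits
Normalized MI = 0.5488 / 0.9544 = 0.5750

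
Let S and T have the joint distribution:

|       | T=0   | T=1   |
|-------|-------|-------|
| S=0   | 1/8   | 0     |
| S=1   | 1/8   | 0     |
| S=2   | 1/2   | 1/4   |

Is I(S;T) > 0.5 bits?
Marginal P(S) (row sums):
  P(S=0) = 1/8 + 0 = 1/8
  P(S=1) = 1/8 + 0 = 1/8
  P(S=2) = 1/2 + 1/4 = 3/4
Marginal P(T) (column sums):
  P(T=0) = 1/8 + 1/8 + 1/2 = 3/4
  P(T=1) = 0 + 0 + 1/4 = 1/4

H(S) = -[(1/8)·log₂(1/8) + (1/8)·log₂(1/8) + (3/4)·log₂(3/4)]
  = 0.3750 + 0.3750 + 0.3113
  = 1.0613 bits
H(T) = -[(3/4)·log₂(3/4) + (1/4)·log₂(1/4)]
  = 0.3113 + 0.5000
  = 0.8113 bits
H(S,T) = -[(1/8)·log₂(1/8) + (1/8)·log₂(1/8) + (1/2)·log₂(1/2) + (1/4)·log₂(1/4)]
  = 0.3750 + 0.3750 + 0.5000 + 0.5000
  = 1.7500 bits

I(S;T) = H(S) + H(T) - H(S,T)
  = 1.0613 + 0.8113 - 1.7500
  = 0.1226 bits

No. I(S;T) = 0.1226 bits, which is ≤ 0.5 bits.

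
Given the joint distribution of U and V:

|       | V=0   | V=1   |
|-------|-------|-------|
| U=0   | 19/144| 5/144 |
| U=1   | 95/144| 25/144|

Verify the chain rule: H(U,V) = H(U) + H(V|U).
Left side:
H(U,V) = -[(19/144)·log₂(19/144) + (5/144)·log₂(5/144) + (95/144)·log₂(95/144) + (25/144)·log₂(25/144)]
  = 0.3855 + 0.1683 + 0.3959 + 0.4386
  = 1.3883 bits

Right side:
Marginal P(U) (row sums):
  P(U=0) = 19/144 + 5/144 = 1/6
  P(U=1) = 95/144 + 25/144 = 5/6
H(U) = -[(1/6)·log₂(1/6) + (5/6)·log₂(5/6)]
  = 0.4308 + 0.2192
  = 0.6500 bits
H(V|U) = -Σ P(U,V)·log₂ P(V|U), where P(V|U) = P(U,V) / P(U)
  (U=0,V=0): P(V|U) = (19/144)/(1/6) = 19/24;  -(19/144)·log₂(19/24) = 0.0445
  (U=0,V=1): P(V|U) = (5/144)/(1/6) = 5/24;  -(5/144)·log₂(5/24) = 0.0786
  (U=1,V=0): P(V|U) = (95/144)/(5/6) = 19/24;  -(95/144)·log₂(19/24) = 0.2223
  (U=1,V=1): P(V|U) = (25/144)/(5/6) = 5/24;  -(25/144)·log₂(5/24) = 0.3929
H(V|U) = 0.0445 + 0.0786 + 0.2223 + 0.3929
  = 0.7383 bits
H(U) + H(V|U) = 0.6500 + 0.7383 = 1.3883 bits

Both sides equal 1.3883 bits, so the chain rule holds ✓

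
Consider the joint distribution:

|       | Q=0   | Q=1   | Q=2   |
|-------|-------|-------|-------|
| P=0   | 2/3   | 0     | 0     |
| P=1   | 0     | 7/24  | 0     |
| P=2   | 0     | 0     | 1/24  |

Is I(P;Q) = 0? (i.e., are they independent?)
Marginal P(P) (row sums):
  P(P=0) = 2/3 + 0 + 0 = 2/3
  P(P=1) = 0 + 7/24 + 0 = 7/24
  P(P=2) = 0 + 0 + 1/24 = 1/24
Marginal P(Q) (column sums):
  P(Q=0) = 2/3 + 0 + 0 = 2/3
  P(Q=1) = 0 + 7/24 + 0 = 7/24
  P(Q=2) = 0 + 0 + 1/24 = 1/24

P and Q are independent iff P(P=i,Q=j) = P(P=i)·P(Q=j) for every cell.
  P(P=0)·P(Q=0) = 2/3 × 2/3 = 4/9, but P(P=0,Q=0) = 2/3 ✗

No, P and Q are not independent. Quantitatively, I(P;Q) > 0:

H(P) = -[(2/3)·log₂(2/3) + (7/24)·log₂(7/24) + (1/24)·log₂(1/24)]
  = 0.3900 + 0.5185 + 0.1910
  = 1.0995 bits
H(Q) = -[(2/3)·log₂(2/3) + (7/24)·log₂(7/24) + (1/24)·log₂(1/24)]
  = 0.3900 + 0.5185 + 0.1910
  = 1.0995 bits
H(P,Q) = -[(2/3)·log₂(2/3) + (7/24)·log₂(7/24) + (1/24)·log₂(1/24)]
  = 0.3900 + 0.5185 + 0.1910
  = 1.0995 bits
I(P;Q) = H(P) + H(Q) - H(P,Q) = 1.0995 + 1.0995 - 1.0995 = 1.0995 bits > 0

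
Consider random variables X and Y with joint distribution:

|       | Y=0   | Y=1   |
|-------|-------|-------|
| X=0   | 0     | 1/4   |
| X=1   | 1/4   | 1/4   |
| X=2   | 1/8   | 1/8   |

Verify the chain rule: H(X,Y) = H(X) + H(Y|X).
Left side:
H(X,Y) = -[(1/4)·log₂(1/4) + (1/4)·log₂(1/4) + (1/4)·log₂(1/4) + (1/8)·log₂(1/8) + (1/8)·log₂(1/8)]
  = 0.5000 + 0.5000 + 0.5000 + 0.3750 + 0.3750
  = 2.2500 bits

Right side:
Marginal P(X) (row sums):
  P(X=0) = 0 + 1/4 = 1/4
  P(X=1) = 1/4 + 1/4 = 1/2
  P(X=2) = 1/8 + 1/8 = 1/4
H(X) = -[(1/4)·log₂(1/4) + (1/2)·log₂(1/2) + (1/4)·log₂(1/4)]
  = 0.5000 + 0.5000 + 0.5000
  = 1.5000 bits
H(Y|X) = -Σ P(X,Y)·log₂ P(Y|X), where P(Y|X) = P(X,Y) / P(X)
  (cells with P(X,Y) = 0 contribute 0)
  (X=0,Y=1): P(Y|X) = (1/4)/(1/4) = 1;  -(1/4)·log₂(1) = 0.0000
  (X=1,Y=0): P(Y|X) = (1/4)/(1/2) = 1/2;  -(1/4)·log₂(1/2) = 0.2500
  (X=1,Y=1): P(Y|X) = (1/4)/(1/2) = 1/2;  -(1/4)·log₂(1/2) = 0.2500
  (X=2,Y=0): P(Y|X) = (1/8)/(1/4) = 1/2;  -(1/8)·log₂(1/2) = 0.1250
  (X=2,Y=1): P(Y|X) = (1/8)/(1/4) = 1/2;  -(1/8)·log₂(1/2) = 0.1250
H(Y|X) = 0.0000 + 0.2500 + 0.2500 + 0.1250 + 0.1250
  = 0.7500 bits
H(X) + H(Y|X) = 1.5000 + 0.7500 = 2.2500 bits

Both sides equal 2.2500 bits, so the chain rule holds ✓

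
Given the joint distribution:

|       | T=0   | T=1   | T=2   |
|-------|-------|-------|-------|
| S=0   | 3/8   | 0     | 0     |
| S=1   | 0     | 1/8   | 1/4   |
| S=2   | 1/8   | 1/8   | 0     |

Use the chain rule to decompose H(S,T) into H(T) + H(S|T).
By the chain rule: H(S,T) = H(T) + H(S|T)

Marginal P(T) (column sums):
  P(T=0) = 3/8 + 0 + 1/8 = 1/2
  P(T=1) = 0 + 1/8 + 1/8 = 1/4
  P(T=2) = 0 + 1/4 + 0 = 1/4
H(T) = -[(1/2)·log₂(1/2) + (1/4)·log₂(1/4) + (1/4)·log₂(1/4)]
  = 0.5000 + 0.5000 + 0.5000
  = 1.5000 bits
H(S|T) = -Σ P(S,T)·log₂ P(S|T), where P(S|T) = P(S,T) / P(T)
  (cells with P(S,T) = 0 contribute 0)
  (S=0,T=0): P(S|T) = (3/8)/(1/2) = 3/4;  -(3/8)·log₂(3/4) = 0.1556
  (S=1,T=1): P(S|T) = (1/8)/(1/4) = 1/2;  -(1/8)·log₂(1/2) = 0.1250
  (S=1,T=2): P(S|T) = (1/4)/(1/4) = 1;  -(1/4)·log₂(1) = 0.0000
  (S=2,T=0): P(S|T) = (1/8)/(1/2) = 1/4;  -(1/8)·log₂(1/4) = 0.2500
  (S=2,T=1): P(S|T) = (1/8)/(1/4) = 1/2;  -(1/8)·log₂(1/2) = 0.1250
H(S|T) = 0.1556 + 0.1250 + 0.0000 + 0.2500 + 0.1250
  = 0.6556 bits

H(S,T) = H(T) + H(S|T) = 1.5000 + 0.6556 = 2.1556 bits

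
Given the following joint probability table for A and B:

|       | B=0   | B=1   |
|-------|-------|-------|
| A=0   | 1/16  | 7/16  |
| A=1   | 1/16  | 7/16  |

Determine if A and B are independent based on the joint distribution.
Marginal P(A) (row sums):
  P(A=0) = 1/16 + 7/16 = 1/2
  P(A=1) = 1/16 + 7/16 = 1/2
Marginal P(B) (column sums):
  P(B=0) = 1/16 + 1/16 = 1/8
  P(B=1) = 7/16 + 7/16 = 7/8

A and B are independent iff P(A=i,B=j) = P(A=i)·P(B=j) for every cell.
  P(A=0)·P(B=0) = 1/2 × 1/8 = 1/16 = P(A=0,B=0) ✓
  P(A=0)·P(B=1) = 1/2 × 7/8 = 7/16 = P(A=0,B=1) ✓
  P(A=1)·P(B=0) = 1/2 × 1/8 = 1/16 = P(A=1,B=0) ✓
  P(A=1)·P(B=1) = 1/2 × 7/8 = 7/16 = P(A=1,B=1) ✓

Yes, A and B are independent: every cell factors, so I(A;B) = 0 bits.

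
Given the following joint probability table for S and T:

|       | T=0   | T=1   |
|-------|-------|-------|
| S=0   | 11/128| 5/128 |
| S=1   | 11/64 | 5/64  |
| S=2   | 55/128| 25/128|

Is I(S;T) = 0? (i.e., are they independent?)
Marginal P(S) (row sums):
  P(S=0) = 11/128 + 5/128 = 1/8
  P(S=1) = 11/64 + 5/64 = 1/4
  P(S=2) = 55/128 + 25/128 = 5/8
Marginal P(T) (column sums):
  P(T=0) = 11/128 + 11/64 + 55/128 = 11/16
  P(T=1) = 5/128 + 5/64 + 25/128 = 5/16

S and T are independent iff P(S=i,T=j) = P(S=i)·P(T=j) for every cell.
  P(S=0)·P(T=0) = 1/8 × 11/16 = 11/128 = P(S=0,T=0) ✓
  P(S=0)·P(T=1) = 1/8 × 5/16 = 5/128 = P(S=0,T=1) ✓
  P(S=1)·P(T=0) = 1/4 × 11/16 = 11/64 = P(S=1,T=0) ✓
  P(S=1)·P(T=1) = 1/4 × 5/16 = 5/64 = P(S=1,T=1) ✓
  P(S=2)·P(T=0) = 5/8 × 11/16 = 55/128 = P(S=2,T=0) ✓
  P(S=2)·P(T=1) = 5/8 × 5/16 = 25/128 = P(S=2,T=1) ✓

Yes, S and T are independent: every cell factors, so I(S;T) = 0 bits.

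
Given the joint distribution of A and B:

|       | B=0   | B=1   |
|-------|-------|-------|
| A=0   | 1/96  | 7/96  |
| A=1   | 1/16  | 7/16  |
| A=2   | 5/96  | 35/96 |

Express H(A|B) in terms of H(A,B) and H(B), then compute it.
H(A|B) = H(A,B) - H(B)

Marginal P(B) (column sums):
  P(B=0) = 1/96 + 1/16 + 5/96 = 1/8
  P(B=1) = 7/96 + 7/16 + 35/96 = 7/8

H(A,B) = -[(1/96)·log₂(1/96) + (7/96)·log₂(7/96) + (1/16)·log₂(1/16) + (7/16)·log₂(7/16) + (5/96)·log₂(5/96) + (35/96)·log₂(35/96)]
  = 0.0686 + 0.2755 + 0.2500 + 0.5218 + 0.2220 + 0.5307
  = 1.8686 bits
H(B) = -[(1/8)·log₂(1/8) + (7/8)·log₂(7/8)]
  = 0.3750 + 0.1686
  = 0.5436 bits

H(A|B) = 1.8686 - 0.5436 = 1.3250 bits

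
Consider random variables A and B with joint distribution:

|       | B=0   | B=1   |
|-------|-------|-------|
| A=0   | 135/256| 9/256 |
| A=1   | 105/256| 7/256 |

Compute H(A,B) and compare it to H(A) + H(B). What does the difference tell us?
Marginal P(A) (row sums):
  P(A=0) = 135/256 + 9/256 = 9/16
  P(A=1) = 105/256 + 7/256 = 7/16
Marginal P(B) (column sums):
  P(B=0) = 135/256 + 105/256 = 15/16
  P(B=1) = 9/256 + 7/256 = 1/16

H(A,B) = -[(135/256)·log₂(135/256) + (9/256)·log₂(9/256) + (105/256)·log₂(105/256) + (7/256)·log₂(7/256)]
  = 0.4868 + 0.1698 + 0.5274 + 0.1420
  = 1.3260 bits
H(A) = -[(9/16)·log₂(9/16) + (7/16)·log₂(7/16)]
  = 0.4669 + 0.5218
  = 0.9887 bits
H(B) = -[(15/16)·log₂(15/16) + (1/16)·log₂(1/16)]
  = 0.0873 + 0.2500
  = 0.3373 bits

H(A) + H(B) = 0.9887 + 0.3373 = 1.3260 bits
Difference: H(A) + H(B) - H(A,B) = 1.3260 - 1.3260 = 0.0000 bits = I(A;B)

The difference is the mutual information; it is 0 here, so A and B are independent (the joint entropy equals the sum of the marginal entropies).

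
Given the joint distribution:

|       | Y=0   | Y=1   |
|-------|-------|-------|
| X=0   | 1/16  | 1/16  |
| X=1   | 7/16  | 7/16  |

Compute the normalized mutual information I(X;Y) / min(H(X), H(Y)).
Marginal P(X) (row sums):
  P(X=0) = 1/16 + 1/16 = 1/8
  P(X=1) = 7/16 + 7/16 = 7/8
Marginal P(Y) (column sums):
  P(Y=0) = 1/16 + 7/16 = 1/2
  P(Y=1) = 1/16 + 7/16 = 1/2

H(X) = -[(1/8)·log₂(1/8) + (7/8)·log₂(7/8)]
  = 0.3750 + 0.1686
  = 0.5436 bits
H(Y) = -[(1/2)·log₂(1/2) + (1/2)·log₂(1/2)]
  = 0.5000 + 0.5000
  = 1.0000 bits
H(X,Y) = -[(1/16)·log₂(1/16) + (1/16)·log₂(1/16) + (7/16)·log₂(7/16) + (7/16)·log₂(7/16)]
  = 0.2500 + 0.2500 + 0.5218 + 0.5218
  = 1.5436 bits

I(X;Y) = H(X) + H(Y) - H(X,Y)
  = 0.5436 + 1.0000 - 1.5436
  = 0.0000 bits

min(H(X), H(Y)) = min(0.5436, 1.0000) = 0.5436 bits
Normalized MI = 0.0000 / 0.5436 = 0.0000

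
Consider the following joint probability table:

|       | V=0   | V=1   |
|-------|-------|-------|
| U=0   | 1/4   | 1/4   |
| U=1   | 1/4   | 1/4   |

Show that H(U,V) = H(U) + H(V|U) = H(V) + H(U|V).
Marginal P(U) (row sums):
  P(U=0) = 1/4 + 1/4 = 1/2
  P(U=1) = 1/4 + 1/4 = 1/2
Marginal P(V) (column sums):
  P(V=0) = 1/4 + 1/4 = 1/2
  P(V=1) = 1/4 + 1/4 = 1/2

Decomposition 1: H(U) + H(V|U)
H(U) = -[(1/2)·log₂(1/2) + (1/2)·log₂(1/2)]
  = 0.5000 + 0.5000
  = 1.0000 bits
H(V|U) = -Σ P(U,V)·log₂ P(V|U), where P(V|U) = P(U,V) / P(U)
  (U=0,V=0): P(V|U) = (1/4)/(1/2) = 1/2;  -(1/4)·log₂(1/2) = 0.2500
  (U=0,V=1): P(V|U) = (1/4)/(1/2) = 1/2;  -(1/4)·log₂(1/2) = 0.2500
  (U=1,V=0): P(V|U) = (1/4)/(1/2) = 1/2;  -(1/4)·log₂(1/2) = 0.2500
  (U=1,V=1): P(V|U) = (1/4)/(1/2) = 1/2;  -(1/4)·log₂(1/2) = 0.2500
H(V|U) = 0.2500 + 0.2500 + 0.2500 + 0.2500
  = 1.0000 bits
H(U) + H(V|U) = 1.0000 + 1.0000 = 2.0000 bits

Decomposition 2: H(V) + H(U|V)
H(V) = -[(1/2)·log₂(1/2) + (1/2)·log₂(1/2)]
  = 0.5000 + 0.5000
  = 1.0000 bits
H(U|V) = -Σ P(U,V)·log₂ P(U|V), where P(U|V) = P(U,V) / P(V)
  (U=0,V=0): P(U|V) = (1/4)/(1/2) = 1/2;  -(1/4)·log₂(1/2) = 0.2500
  (U=0,V=1): P(U|V) = (1/4)/(1/2) = 1/2;  -(1/4)·log₂(1/2) = 0.2500
  (U=1,V=0): P(U|V) = (1/4)/(1/2) = 1/2;  -(1/4)·log₂(1/2) = 0.2500
  (U=1,V=1): P(U|V) = (1/4)/(1/2) = 1/2;  -(1/4)·log₂(1/2) = 0.2500
H(U|V) = 0.2500 + 0.2500 + 0.2500 + 0.2500
  = 1.0000 bits
H(V) + H(U|V) = 1.0000 + 1.0000 = 2.0000 bits

Direct computation of the joint entropy:
H(U,V) = -[(1/4)·log₂(1/4) + (1/4)·log₂(1/4) + (1/4)·log₂(1/4) + (1/4)·log₂(1/4)]
  = 0.5000 + 0.5000 + 0.5000 + 0.5000
  = 2.0000 bits

All three agree: H(U,V) = 2.0000 bits ✓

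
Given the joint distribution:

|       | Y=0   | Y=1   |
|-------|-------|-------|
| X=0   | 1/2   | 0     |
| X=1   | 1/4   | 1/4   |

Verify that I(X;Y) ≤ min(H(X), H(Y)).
Marginal P(X) (row sums):
  P(X=0) = 1/2 + 0 = 1/2
  P(X=1) = 1/4 + 1/4 = 1/2
Marginal P(Y) (column sums):
  P(Y=0) = 1/2 + 1/4 = 3/4
  P(Y=1) = 0 + 1/4 = 1/4

H(X) = -[(1/2)·log₂(1/2) + (1/2)·log₂(1/2)]
  = 0.5000 + 0.5000
  = 1.0000 bits
H(Y) = -[(3/4)·log₂(3/4) + (1/4)·log₂(1/4)]
  = 0.3113 + 0.5000
  = 0.8113 bits
H(X,Y) = -[(1/2)·log₂(1/2) + (1/4)·log₂(1/4) + (1/4)·log₂(1/4)]
  = 0.5000 + 0.5000 + 0.5000
  = 1.5000 bits

I(X;Y) = H(X) + H(Y) - H(X,Y)
  = 1.0000 + 0.8113 - 1.5000
  = 0.3113 bits

min(H(X), H(Y)) = min(1.0000, 0.8113) = 0.8113 bits
Since 0.3113 ≤ 0.8113, the bound is satisfied ✓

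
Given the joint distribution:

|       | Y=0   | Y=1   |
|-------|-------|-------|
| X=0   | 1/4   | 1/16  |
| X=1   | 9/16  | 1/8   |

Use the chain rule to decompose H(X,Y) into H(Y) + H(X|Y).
By the chain rule: H(X,Y) = H(Y) + H(X|Y)

Marginal P(Y) (column sums):
  P(Y=0) = 1/4 + 9/16 = 13/16
  P(Y=1) = 1/16 + 1/8 = 3/16
H(Y) = -[(13/16)·log₂(13/16) + (3/16)·log₂(3/16)]
  = 0.2434 + 0.4528
  = 0.6962 bits
H(X|Y) = -Σ P(X,Y)·log₂ P(X|Y), where P(X|Y) = P(X,Y) / P(Y)
  (X=0,Y=0): P(X|Y) = (1/4)/(13/16) = 4/13;  -(1/4)·log₂(4/13) = 0.4251
  (X=0,Y=1): P(X|Y) = (1/16)/(3/16) = 1/3;  -(1/16)·log₂(1/3) = 0.0991
  (X=1,Y=0): P(X|Y) = (9/16)/(13/16) = 9/13;  -(9/16)·log₂(9/13) = 0.2984
  (X=1,Y=1): P(X|Y) = (1/8)/(3/16) = 2/3;  -(1/8)·log₂(2/3) = 0.0731
H(X|Y) = 0.4251 + 0.0991 + 0.2984 + 0.0731
  = 0.8957 bits

H(X,Y) = H(Y) + H(X|Y) = 0.6962 + 0.8957 = 1.5919 bits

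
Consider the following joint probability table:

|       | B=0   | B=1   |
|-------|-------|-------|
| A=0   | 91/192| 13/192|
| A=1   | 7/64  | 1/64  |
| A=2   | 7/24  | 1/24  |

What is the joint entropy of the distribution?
H(A,B) = -Σ P(A,B) log₂ P(A,B), summed over the non-zero cells:
H(A,B) = -[(91/192)·log₂(91/192) + (13/192)·log₂(13/192) + (7/64)·log₂(7/64) + (1/64)·log₂(1/64) + (7/24)·log₂(7/24) + (1/24)·log₂(1/24)]
  = 0.5105 + 0.2630 + 0.3492 + 0.0938 + 0.5185 + 0.1910
  = 1.9260 bits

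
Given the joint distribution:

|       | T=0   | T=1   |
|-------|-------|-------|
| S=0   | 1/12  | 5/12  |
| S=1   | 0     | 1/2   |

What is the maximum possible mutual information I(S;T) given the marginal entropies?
The upper bound on mutual information is I(S;T) ≤ min(H(S), H(T)).

Marginal P(S) (row sums):
  P(S=0) = 1/12 + 5/12 = 1/2
  P(S=1) = 0 + 1/2 = 1/2
Marginal P(T) (column sums):
  P(T=0) = 1/12 + 0 = 1/12
  P(T=1) = 5/12 + 1/2 = 11/12

H(S) = -[(1/2)·log₂(1/2) + (1/2)·log₂(1/2)]
  = 0.5000 + 0.5000
  = 1.0000 bits
H(T) = -[(1/12)·log₂(1/12) + (11/12)·log₂(11/12)]
  = 0.2987 + 0.1151
  = 0.4138 bits

Maximum possible I(S;T) = min(1.0000, 0.4138) = 0.4138 bits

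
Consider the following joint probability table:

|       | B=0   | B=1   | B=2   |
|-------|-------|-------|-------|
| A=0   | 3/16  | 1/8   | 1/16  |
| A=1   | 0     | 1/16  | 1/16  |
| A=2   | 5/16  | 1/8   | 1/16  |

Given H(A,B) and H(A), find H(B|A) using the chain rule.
From the chain rule: H(A,B) = H(A) + H(B|A)
Therefore: H(B|A) = H(A,B) - H(A)

H(A,B) = -[(3/16)·log₂(3/16) + (1/8)·log₂(1/8) + (1/16)·log₂(1/16) + (1/16)·log₂(1/16) + (1/16)·log₂(1/16) + (5/16)·log₂(5/16) + (1/8)·log₂(1/8) + (1/16)·log₂(1/16)]
  = 0.4528 + 0.3750 + 0.2500 + 0.2500 + 0.2500 + 0.5244 + 0.3750 + 0.2500
  = 2.7272 bits
Marginal P(A) (row sums):
  P(A=0) = 3/16 + 1/8 + 1/16 = 3/8
  P(A=1) = 0 + 1/16 + 1/16 = 1/8
  P(A=2) = 5/16 + 1/8 + 1/16 = 1/2
H(A) = -[(3/8)·log₂(3/8) + (1/8)·log₂(1/8) + (1/2)·log₂(1/2)]
  = 0.5306 + 0.3750 + 0.5000
  = 1.4056 bits

H(B|A) = 2.7272 - 1.4056 = 1.3216 bits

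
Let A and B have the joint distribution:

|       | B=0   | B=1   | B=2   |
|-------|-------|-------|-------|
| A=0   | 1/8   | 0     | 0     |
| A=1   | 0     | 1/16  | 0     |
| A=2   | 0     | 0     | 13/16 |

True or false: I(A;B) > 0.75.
Marginal P(A) (row sums):
  P(A=0) = 1/8 + 0 + 0 = 1/8
  P(A=1) = 0 + 1/16 + 0 = 1/16
  P(A=2) = 0 + 0 + 13/16 = 13/16
Marginal P(B) (column sums):
  P(B=0) = 1/8 + 0 + 0 = 1/8
  P(B=1) = 0 + 1/16 + 0 = 1/16
  P(B=2) = 0 + 0 + 13/16 = 13/16

H(A) = -[(1/8)·log₂(1/8) + (1/16)·log₂(1/16) + (13/16)·log₂(13/16)]
  = 0.3750 + 0.2500 + 0.2434
  = 0.8684 bits
H(B) = -[(1/8)·log₂(1/8) + (1/16)·log₂(1/16) + (13/16)·log₂(13/16)]
  = 0.3750 + 0.2500 + 0.2434
  = 0.8684 bits
H(A,B) = -[(1/8)·log₂(1/8) + (1/16)·log₂(1/16) + (13/16)·log₂(13/16)]
  = 0.3750 + 0.2500 + 0.2434
  = 0.8684 bits

I(A;B) = H(A) + H(B) - H(A,B)
  = 0.8684 + 0.8684 - 0.8684
  = 0.8684 bits

True. I(A;B) = 0.8684 bits, which is > 0.75 bits.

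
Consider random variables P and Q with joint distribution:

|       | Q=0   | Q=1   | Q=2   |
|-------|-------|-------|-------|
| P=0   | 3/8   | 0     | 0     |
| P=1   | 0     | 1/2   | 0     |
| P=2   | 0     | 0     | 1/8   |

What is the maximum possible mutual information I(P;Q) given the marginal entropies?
The upper bound on mutual information is I(P;Q) ≤ min(H(P), H(Q)).

Marginal P(P) (row sums):
  P(P=0) = 3/8 + 0 + 0 = 3/8
  P(P=1) = 0 + 1/2 + 0 = 1/2
  P(P=2) = 0 + 0 + 1/8 = 1/8
Marginal P(Q) (column sums):
  P(Q=0) = 3/8 + 0 + 0 = 3/8
  P(Q=1) = 0 + 1/2 + 0 = 1/2
  P(Q=2) = 0 + 0 + 1/8 = 1/8

H(P) = -[(3/8)·log₂(3/8) + (1/2)·log₂(1/2) + (1/8)·log₂(1/8)]
  = 0.5306 + 0.5000 + 0.3750
  = 1.4056 bits
H(Q) = -[(3/8)·log₂(3/8) + (1/2)·log₂(1/2) + (1/8)·log₂(1/8)]
  = 0.5306 + 0.5000 + 0.3750
  = 1.4056 bits

Maximum possible I(P;Q) = min(1.4056, 1.4056) = 1.4056 bits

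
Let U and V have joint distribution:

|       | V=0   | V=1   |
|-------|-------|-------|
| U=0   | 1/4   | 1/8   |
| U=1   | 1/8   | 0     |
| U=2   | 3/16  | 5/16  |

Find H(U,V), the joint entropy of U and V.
H(U,V) = -Σ P(U,V) log₂ P(U,V), summed over the non-zero cells:
H(U,V) = -[(1/4)·log₂(1/4) + (1/8)·log₂(1/8) + (1/8)·log₂(1/8) + (3/16)·log₂(3/16) + (5/16)·log₂(5/16)]
  = 0.5000 + 0.3750 + 0.3750 + 0.4528 + 0.5244
  = 2.2272 bits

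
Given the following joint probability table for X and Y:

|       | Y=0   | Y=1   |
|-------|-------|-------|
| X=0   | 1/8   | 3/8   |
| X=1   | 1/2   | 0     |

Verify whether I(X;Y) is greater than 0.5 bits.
Marginal P(X) (row sums):
  P(X=0) = 1/8 + 3/8 = 1/2
  P(X=1) = 1/2 + 0 = 1/2
Marginal P(Y) (column sums):
  P(Y=0) = 1/8 + 1/2 = 5/8
  P(Y=1) = 3/8 + 0 = 3/8

H(X) = -[(1/2)·log₂(1/2) + (1/2)·log₂(1/2)]
  = 0.5000 + 0.5000
  = 1.0000 bits
H(Y) = -[(5/8)·log₂(5/8) + (3/8)·log₂(3/8)]
  = 0.4238 + 0.5306
  = 0.9544 bits
H(X,Y) = -[(1/8)·log₂(1/8) + (3/8)·log₂(3/8) + (1/2)·log₂(1/2)]
  = 0.3750 + 0.5306 + 0.5000
  = 1.4056 bits

I(X;Y) = H(X) + H(Y) - H(X,Y)
  = 1.0000 + 0.9544 - 1.4056
  = 0.5488 bits

Yes. I(X;Y) = 0.5488 bits, which is > 0.5 bits.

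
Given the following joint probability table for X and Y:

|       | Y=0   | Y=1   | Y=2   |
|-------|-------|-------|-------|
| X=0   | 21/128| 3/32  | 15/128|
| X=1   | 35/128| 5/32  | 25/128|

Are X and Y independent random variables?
Marginal P(X) (row sums):
  P(X=0) = 21/128 + 3/32 + 15/128 = 3/8
  P(X=1) = 35/128 + 5/32 + 25/128 = 5/8
Marginal P(Y) (column sums):
  P(Y=0) = 21/128 + 35/128 = 7/16
  P(Y=1) = 3/32 + 5/32 = 1/4
  P(Y=2) = 15/128 + 25/128 = 5/16

X and Y are independent iff P(X=i,Y=j) = P(X=i)·P(Y=j) for every cell.
  P(X=0)·P(Y=0) = 3/8 × 7/16 = 21/128 = P(X=0,Y=0) ✓
  P(X=0)·P(Y=1) = 3/8 × 1/4 = 3/32 = P(X=0,Y=1) ✓
  P(X=0)·P(Y=2) = 3/8 × 5/16 = 15/128 = P(X=0,Y=2) ✓
  P(X=1)·P(Y=0) = 5/8 × 7/16 = 35/128 = P(X=1,Y=0) ✓
  P(X=1)·P(Y=1) = 5/8 × 1/4 = 5/32 = P(X=1,Y=1) ✓
  P(X=1)·P(Y=2) = 5/8 × 5/16 = 25/128 = P(X=1,Y=2) ✓

Yes, X and Y are independent: every cell factors, so I(X;Y) = 0 bits.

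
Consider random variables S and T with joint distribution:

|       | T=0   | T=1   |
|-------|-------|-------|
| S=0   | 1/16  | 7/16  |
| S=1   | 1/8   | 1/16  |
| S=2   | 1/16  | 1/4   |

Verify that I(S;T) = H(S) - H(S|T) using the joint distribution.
Left side, from I(S;T) = H(S) + H(T) - H(S,T):
Marginal P(S) (row sums):
  P(S=0) = 1/16 + 7/16 = 1/2
  P(S=1) = 1/8 + 1/16 = 3/16
  P(S=2) = 1/16 + 1/4 = 5/16
Marginal P(T) (column sums):
  P(T=0) = 1/16 + 1/8 + 1/16 = 1/4
  P(T=1) = 7/16 + 1/16 + 1/4 = 3/4

H(S) = -[(1/2)·log₂(1/2) + (3/16)·log₂(3/16) + (5/16)·log₂(5/16)]
  = 0.5000 + 0.4528 + 0.5244
  = 1.4772 bits
H(T) = -[(1/4)·log₂(1/4) + (3/4)·log₂(3/4)]
  = 0.5000 + 0.3113
  = 0.8113 bits
H(S,T) = -[(1/16)·log₂(1/16) + (7/16)·log₂(7/16) + (1/8)·log₂(1/8) + (1/16)·log₂(1/16) + (1/16)·log₂(1/16) + (1/4)·log₂(1/4)]
  = 0.2500 + 0.5218 + 0.3750 + 0.2500 + 0.2500 + 0.5000
  = 2.1468 bits

I(S;T) = H(S) + H(T) - H(S,T)
  = 1.4772 + 0.8113 - 2.1468
  = 0.1417 bits

Right side, with H(S|T) computed directly from the conditional probabilities:
H(S|T) = -Σ P(S,T)·log₂ P(S|T), where P(S|T) = P(S,T) / P(T)
  (S=0,T=0): P(S|T) = (1/16)/(1/4) = 1/4;  -(1/16)·log₂(1/4) = 0.1250
  (S=0,T=1): P(S|T) = (7/16)/(3/4) = 7/12;  -(7/16)·log₂(7/12) = 0.3402
  (S=1,T=0): P(S|T) = (1/8)/(1/4) = 1/2;  -(1/8)·log₂(1/2) = 0.1250
  (S=1,T=1): P(S|T) = (1/16)/(3/4) = 1/12;  -(1/16)·log₂(1/12) = 0.2241
  (S=2,T=0): P(S|T) = (1/16)/(1/4) = 1/4;  -(1/16)·log₂(1/4) = 0.1250
  (S=2,T=1): P(S|T) = (1/4)/(3/4) = 1/3;  -(1/4)·log₂(1/3) = 0.3962
H(S|T) = 0.1250 + 0.3402 + 0.1250 + 0.2241 + 0.1250 + 0.3962
  = 1.3355 bits
H(S) - H(S|T) = 1.4772 - 1.3355 = 0.1417 bits

Both sides equal 0.1417 bits, so I(S;T) = H(S) - H(S|T) ✓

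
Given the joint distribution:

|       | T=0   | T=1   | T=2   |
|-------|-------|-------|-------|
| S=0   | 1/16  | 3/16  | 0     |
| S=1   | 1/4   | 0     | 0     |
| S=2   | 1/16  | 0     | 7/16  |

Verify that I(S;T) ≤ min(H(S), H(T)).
Marginal P(S) (row sums):
  P(S=0) = 1/16 + 3/16 + 0 = 1/4
  P(S=1) = 1/4 + 0 + 0 = 1/4
  P(S=2) = 1/16 + 0 + 7/16 = 1/2
Marginal P(T) (column sums):
  P(T=0) = 1/16 + 1/4 + 1/16 = 3/8
  P(T=1) = 3/16 + 0 + 0 = 3/16
  P(T=2) = 0 + 0 + 7/16 = 7/16

H(S) = -[(1/4)·log₂(1/4) + (1/4)·log₂(1/4) + (1/2)·log₂(1/2)]
  = 0.5000 + 0.5000 + 0.5000
  = 1.5000 bits
H(T) = -[(3/8)·log₂(3/8) + (3/16)·log₂(3/16) + (7/16)·log₂(7/16)]
  = 0.5306 + 0.4528 + 0.5218
  = 1.5052 bits
H(S,T) = -[(1/16)·log₂(1/16) + (3/16)·log₂(3/16) + (1/4)·log₂(1/4) + (1/16)·log₂(1/16) + (7/16)·log₂(7/16)]
  = 0.2500 + 0.4528 + 0.5000 + 0.2500 + 0.5218
  = 1.9746 bits

I(S;T) = H(S) + H(T) - H(S,T)
  = 1.5000 + 1.5052 - 1.9746
  = 1.0306 bits

min(H(S), H(T)) = min(1.5000, 1.5052) = 1.5000 bits
Since 1.0306 ≤ 1.5000, the bound is satisfied ✓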